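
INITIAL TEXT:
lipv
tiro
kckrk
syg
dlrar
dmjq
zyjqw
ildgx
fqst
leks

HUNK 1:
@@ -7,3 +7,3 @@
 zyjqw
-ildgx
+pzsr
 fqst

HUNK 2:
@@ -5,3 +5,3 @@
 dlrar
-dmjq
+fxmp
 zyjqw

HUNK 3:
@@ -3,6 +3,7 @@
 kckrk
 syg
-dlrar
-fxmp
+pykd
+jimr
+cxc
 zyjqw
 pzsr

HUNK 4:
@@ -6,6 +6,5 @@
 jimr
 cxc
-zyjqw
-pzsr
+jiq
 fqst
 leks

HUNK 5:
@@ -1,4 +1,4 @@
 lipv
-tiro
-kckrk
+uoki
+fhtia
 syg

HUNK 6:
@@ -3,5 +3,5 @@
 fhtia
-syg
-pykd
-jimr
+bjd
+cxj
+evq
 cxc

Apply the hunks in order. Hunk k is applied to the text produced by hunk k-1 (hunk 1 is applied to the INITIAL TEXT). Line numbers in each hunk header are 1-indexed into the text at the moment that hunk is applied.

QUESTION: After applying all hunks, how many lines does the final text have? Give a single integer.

Hunk 1: at line 7 remove [ildgx] add [pzsr] -> 10 lines: lipv tiro kckrk syg dlrar dmjq zyjqw pzsr fqst leks
Hunk 2: at line 5 remove [dmjq] add [fxmp] -> 10 lines: lipv tiro kckrk syg dlrar fxmp zyjqw pzsr fqst leks
Hunk 3: at line 3 remove [dlrar,fxmp] add [pykd,jimr,cxc] -> 11 lines: lipv tiro kckrk syg pykd jimr cxc zyjqw pzsr fqst leks
Hunk 4: at line 6 remove [zyjqw,pzsr] add [jiq] -> 10 lines: lipv tiro kckrk syg pykd jimr cxc jiq fqst leks
Hunk 5: at line 1 remove [tiro,kckrk] add [uoki,fhtia] -> 10 lines: lipv uoki fhtia syg pykd jimr cxc jiq fqst leks
Hunk 6: at line 3 remove [syg,pykd,jimr] add [bjd,cxj,evq] -> 10 lines: lipv uoki fhtia bjd cxj evq cxc jiq fqst leks
Final line count: 10

Answer: 10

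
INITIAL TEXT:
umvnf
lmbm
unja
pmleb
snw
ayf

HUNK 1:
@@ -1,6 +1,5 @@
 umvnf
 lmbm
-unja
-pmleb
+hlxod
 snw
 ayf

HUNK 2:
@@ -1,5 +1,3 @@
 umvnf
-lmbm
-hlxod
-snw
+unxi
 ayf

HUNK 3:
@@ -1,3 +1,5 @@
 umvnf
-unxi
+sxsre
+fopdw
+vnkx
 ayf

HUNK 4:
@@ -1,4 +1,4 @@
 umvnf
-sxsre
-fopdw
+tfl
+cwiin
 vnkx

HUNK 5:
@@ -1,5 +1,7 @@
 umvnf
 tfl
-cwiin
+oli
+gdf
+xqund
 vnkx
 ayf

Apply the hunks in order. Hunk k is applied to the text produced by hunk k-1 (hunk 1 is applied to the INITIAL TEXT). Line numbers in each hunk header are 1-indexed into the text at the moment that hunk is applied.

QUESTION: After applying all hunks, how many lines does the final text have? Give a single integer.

Hunk 1: at line 1 remove [unja,pmleb] add [hlxod] -> 5 lines: umvnf lmbm hlxod snw ayf
Hunk 2: at line 1 remove [lmbm,hlxod,snw] add [unxi] -> 3 lines: umvnf unxi ayf
Hunk 3: at line 1 remove [unxi] add [sxsre,fopdw,vnkx] -> 5 lines: umvnf sxsre fopdw vnkx ayf
Hunk 4: at line 1 remove [sxsre,fopdw] add [tfl,cwiin] -> 5 lines: umvnf tfl cwiin vnkx ayf
Hunk 5: at line 1 remove [cwiin] add [oli,gdf,xqund] -> 7 lines: umvnf tfl oli gdf xqund vnkx ayf
Final line count: 7

Answer: 7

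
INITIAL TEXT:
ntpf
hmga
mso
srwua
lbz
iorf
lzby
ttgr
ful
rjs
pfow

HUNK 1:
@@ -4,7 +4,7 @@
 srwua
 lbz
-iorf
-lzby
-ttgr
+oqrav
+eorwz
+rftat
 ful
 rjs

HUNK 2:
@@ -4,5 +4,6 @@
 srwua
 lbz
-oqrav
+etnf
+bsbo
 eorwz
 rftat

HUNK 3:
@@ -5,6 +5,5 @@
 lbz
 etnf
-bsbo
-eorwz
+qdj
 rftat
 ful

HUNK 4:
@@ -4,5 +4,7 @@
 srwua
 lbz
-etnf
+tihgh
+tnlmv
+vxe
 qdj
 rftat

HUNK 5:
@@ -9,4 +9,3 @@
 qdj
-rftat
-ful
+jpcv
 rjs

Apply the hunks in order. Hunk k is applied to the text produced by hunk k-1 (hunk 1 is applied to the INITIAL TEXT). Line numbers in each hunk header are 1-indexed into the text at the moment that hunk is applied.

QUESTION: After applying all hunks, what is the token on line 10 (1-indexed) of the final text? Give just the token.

Hunk 1: at line 4 remove [iorf,lzby,ttgr] add [oqrav,eorwz,rftat] -> 11 lines: ntpf hmga mso srwua lbz oqrav eorwz rftat ful rjs pfow
Hunk 2: at line 4 remove [oqrav] add [etnf,bsbo] -> 12 lines: ntpf hmga mso srwua lbz etnf bsbo eorwz rftat ful rjs pfow
Hunk 3: at line 5 remove [bsbo,eorwz] add [qdj] -> 11 lines: ntpf hmga mso srwua lbz etnf qdj rftat ful rjs pfow
Hunk 4: at line 4 remove [etnf] add [tihgh,tnlmv,vxe] -> 13 lines: ntpf hmga mso srwua lbz tihgh tnlmv vxe qdj rftat ful rjs pfow
Hunk 5: at line 9 remove [rftat,ful] add [jpcv] -> 12 lines: ntpf hmga mso srwua lbz tihgh tnlmv vxe qdj jpcv rjs pfow
Final line 10: jpcv

Answer: jpcv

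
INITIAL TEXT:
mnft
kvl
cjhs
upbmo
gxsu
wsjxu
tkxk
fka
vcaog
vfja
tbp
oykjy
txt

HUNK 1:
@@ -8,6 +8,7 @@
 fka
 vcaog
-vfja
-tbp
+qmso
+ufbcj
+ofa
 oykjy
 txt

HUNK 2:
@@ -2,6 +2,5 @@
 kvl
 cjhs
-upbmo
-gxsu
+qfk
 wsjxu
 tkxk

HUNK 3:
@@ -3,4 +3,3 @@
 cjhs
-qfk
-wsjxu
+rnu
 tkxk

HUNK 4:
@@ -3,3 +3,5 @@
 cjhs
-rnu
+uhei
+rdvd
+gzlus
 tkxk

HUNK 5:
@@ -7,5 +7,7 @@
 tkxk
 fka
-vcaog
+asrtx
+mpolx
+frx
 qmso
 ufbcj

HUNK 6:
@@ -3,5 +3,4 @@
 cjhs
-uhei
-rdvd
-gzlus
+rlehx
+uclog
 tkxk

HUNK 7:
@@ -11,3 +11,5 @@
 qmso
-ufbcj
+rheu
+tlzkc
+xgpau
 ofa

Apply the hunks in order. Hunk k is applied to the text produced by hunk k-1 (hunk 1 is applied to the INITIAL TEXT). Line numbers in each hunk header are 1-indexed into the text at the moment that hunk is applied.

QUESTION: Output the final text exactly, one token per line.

Hunk 1: at line 8 remove [vfja,tbp] add [qmso,ufbcj,ofa] -> 14 lines: mnft kvl cjhs upbmo gxsu wsjxu tkxk fka vcaog qmso ufbcj ofa oykjy txt
Hunk 2: at line 2 remove [upbmo,gxsu] add [qfk] -> 13 lines: mnft kvl cjhs qfk wsjxu tkxk fka vcaog qmso ufbcj ofa oykjy txt
Hunk 3: at line 3 remove [qfk,wsjxu] add [rnu] -> 12 lines: mnft kvl cjhs rnu tkxk fka vcaog qmso ufbcj ofa oykjy txt
Hunk 4: at line 3 remove [rnu] add [uhei,rdvd,gzlus] -> 14 lines: mnft kvl cjhs uhei rdvd gzlus tkxk fka vcaog qmso ufbcj ofa oykjy txt
Hunk 5: at line 7 remove [vcaog] add [asrtx,mpolx,frx] -> 16 lines: mnft kvl cjhs uhei rdvd gzlus tkxk fka asrtx mpolx frx qmso ufbcj ofa oykjy txt
Hunk 6: at line 3 remove [uhei,rdvd,gzlus] add [rlehx,uclog] -> 15 lines: mnft kvl cjhs rlehx uclog tkxk fka asrtx mpolx frx qmso ufbcj ofa oykjy txt
Hunk 7: at line 11 remove [ufbcj] add [rheu,tlzkc,xgpau] -> 17 lines: mnft kvl cjhs rlehx uclog tkxk fka asrtx mpolx frx qmso rheu tlzkc xgpau ofa oykjy txt

Answer: mnft
kvl
cjhs
rlehx
uclog
tkxk
fka
asrtx
mpolx
frx
qmso
rheu
tlzkc
xgpau
ofa
oykjy
txt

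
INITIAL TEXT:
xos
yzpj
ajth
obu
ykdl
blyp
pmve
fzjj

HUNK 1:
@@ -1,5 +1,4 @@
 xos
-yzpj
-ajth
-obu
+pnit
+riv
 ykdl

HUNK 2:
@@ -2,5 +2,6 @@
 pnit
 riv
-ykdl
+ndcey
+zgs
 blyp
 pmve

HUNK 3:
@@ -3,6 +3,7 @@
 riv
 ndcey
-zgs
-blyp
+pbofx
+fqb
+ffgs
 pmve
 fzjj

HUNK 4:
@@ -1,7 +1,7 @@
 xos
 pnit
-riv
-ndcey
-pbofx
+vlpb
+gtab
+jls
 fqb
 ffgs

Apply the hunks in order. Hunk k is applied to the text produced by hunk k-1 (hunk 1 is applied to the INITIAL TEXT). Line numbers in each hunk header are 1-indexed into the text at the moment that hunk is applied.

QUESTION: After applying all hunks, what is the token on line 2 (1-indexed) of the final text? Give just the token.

Answer: pnit

Derivation:
Hunk 1: at line 1 remove [yzpj,ajth,obu] add [pnit,riv] -> 7 lines: xos pnit riv ykdl blyp pmve fzjj
Hunk 2: at line 2 remove [ykdl] add [ndcey,zgs] -> 8 lines: xos pnit riv ndcey zgs blyp pmve fzjj
Hunk 3: at line 3 remove [zgs,blyp] add [pbofx,fqb,ffgs] -> 9 lines: xos pnit riv ndcey pbofx fqb ffgs pmve fzjj
Hunk 4: at line 1 remove [riv,ndcey,pbofx] add [vlpb,gtab,jls] -> 9 lines: xos pnit vlpb gtab jls fqb ffgs pmve fzjj
Final line 2: pnit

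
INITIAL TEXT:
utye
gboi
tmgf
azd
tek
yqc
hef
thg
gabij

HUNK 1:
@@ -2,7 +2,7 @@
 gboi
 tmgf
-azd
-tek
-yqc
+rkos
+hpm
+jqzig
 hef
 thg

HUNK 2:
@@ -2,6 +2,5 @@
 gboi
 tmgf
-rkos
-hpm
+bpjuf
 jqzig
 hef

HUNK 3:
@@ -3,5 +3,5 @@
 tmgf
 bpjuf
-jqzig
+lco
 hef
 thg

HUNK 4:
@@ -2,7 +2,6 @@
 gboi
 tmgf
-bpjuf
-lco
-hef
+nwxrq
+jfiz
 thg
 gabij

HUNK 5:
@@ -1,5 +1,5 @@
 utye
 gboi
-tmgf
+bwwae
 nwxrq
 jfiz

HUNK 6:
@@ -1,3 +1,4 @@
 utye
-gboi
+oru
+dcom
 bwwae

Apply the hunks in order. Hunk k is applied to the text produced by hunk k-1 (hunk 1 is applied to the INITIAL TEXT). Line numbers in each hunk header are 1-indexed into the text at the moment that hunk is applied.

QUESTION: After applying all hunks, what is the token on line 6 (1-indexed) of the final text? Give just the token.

Answer: jfiz

Derivation:
Hunk 1: at line 2 remove [azd,tek,yqc] add [rkos,hpm,jqzig] -> 9 lines: utye gboi tmgf rkos hpm jqzig hef thg gabij
Hunk 2: at line 2 remove [rkos,hpm] add [bpjuf] -> 8 lines: utye gboi tmgf bpjuf jqzig hef thg gabij
Hunk 3: at line 3 remove [jqzig] add [lco] -> 8 lines: utye gboi tmgf bpjuf lco hef thg gabij
Hunk 4: at line 2 remove [bpjuf,lco,hef] add [nwxrq,jfiz] -> 7 lines: utye gboi tmgf nwxrq jfiz thg gabij
Hunk 5: at line 1 remove [tmgf] add [bwwae] -> 7 lines: utye gboi bwwae nwxrq jfiz thg gabij
Hunk 6: at line 1 remove [gboi] add [oru,dcom] -> 8 lines: utye oru dcom bwwae nwxrq jfiz thg gabij
Final line 6: jfiz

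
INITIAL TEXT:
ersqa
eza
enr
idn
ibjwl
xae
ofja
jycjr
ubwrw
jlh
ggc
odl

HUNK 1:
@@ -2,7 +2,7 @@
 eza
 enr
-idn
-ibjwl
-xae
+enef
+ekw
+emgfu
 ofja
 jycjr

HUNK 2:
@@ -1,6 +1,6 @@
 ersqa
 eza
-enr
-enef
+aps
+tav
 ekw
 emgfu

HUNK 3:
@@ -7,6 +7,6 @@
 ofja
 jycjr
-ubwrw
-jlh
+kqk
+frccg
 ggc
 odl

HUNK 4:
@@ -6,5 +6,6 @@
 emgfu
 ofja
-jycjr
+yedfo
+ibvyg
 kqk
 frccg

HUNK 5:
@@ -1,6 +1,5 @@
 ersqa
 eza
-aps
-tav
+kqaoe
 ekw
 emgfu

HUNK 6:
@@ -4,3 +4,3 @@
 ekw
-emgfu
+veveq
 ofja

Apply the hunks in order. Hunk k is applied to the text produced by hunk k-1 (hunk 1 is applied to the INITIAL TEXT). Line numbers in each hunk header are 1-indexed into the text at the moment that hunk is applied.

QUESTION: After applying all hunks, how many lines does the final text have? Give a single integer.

Answer: 12

Derivation:
Hunk 1: at line 2 remove [idn,ibjwl,xae] add [enef,ekw,emgfu] -> 12 lines: ersqa eza enr enef ekw emgfu ofja jycjr ubwrw jlh ggc odl
Hunk 2: at line 1 remove [enr,enef] add [aps,tav] -> 12 lines: ersqa eza aps tav ekw emgfu ofja jycjr ubwrw jlh ggc odl
Hunk 3: at line 7 remove [ubwrw,jlh] add [kqk,frccg] -> 12 lines: ersqa eza aps tav ekw emgfu ofja jycjr kqk frccg ggc odl
Hunk 4: at line 6 remove [jycjr] add [yedfo,ibvyg] -> 13 lines: ersqa eza aps tav ekw emgfu ofja yedfo ibvyg kqk frccg ggc odl
Hunk 5: at line 1 remove [aps,tav] add [kqaoe] -> 12 lines: ersqa eza kqaoe ekw emgfu ofja yedfo ibvyg kqk frccg ggc odl
Hunk 6: at line 4 remove [emgfu] add [veveq] -> 12 lines: ersqa eza kqaoe ekw veveq ofja yedfo ibvyg kqk frccg ggc odl
Final line count: 12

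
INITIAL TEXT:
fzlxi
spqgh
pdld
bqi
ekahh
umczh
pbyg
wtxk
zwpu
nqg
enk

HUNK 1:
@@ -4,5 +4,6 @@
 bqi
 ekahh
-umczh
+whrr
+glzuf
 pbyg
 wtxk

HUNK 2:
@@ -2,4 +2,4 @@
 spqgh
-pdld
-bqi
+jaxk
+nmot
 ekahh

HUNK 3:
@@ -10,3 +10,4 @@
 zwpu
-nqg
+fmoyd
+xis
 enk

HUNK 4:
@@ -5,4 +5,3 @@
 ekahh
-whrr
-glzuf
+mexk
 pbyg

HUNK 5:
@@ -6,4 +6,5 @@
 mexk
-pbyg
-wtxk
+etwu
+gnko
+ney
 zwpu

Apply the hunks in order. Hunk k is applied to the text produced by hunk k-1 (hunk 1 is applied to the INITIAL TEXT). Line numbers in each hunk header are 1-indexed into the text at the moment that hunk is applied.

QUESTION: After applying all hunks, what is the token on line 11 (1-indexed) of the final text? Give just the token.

Hunk 1: at line 4 remove [umczh] add [whrr,glzuf] -> 12 lines: fzlxi spqgh pdld bqi ekahh whrr glzuf pbyg wtxk zwpu nqg enk
Hunk 2: at line 2 remove [pdld,bqi] add [jaxk,nmot] -> 12 lines: fzlxi spqgh jaxk nmot ekahh whrr glzuf pbyg wtxk zwpu nqg enk
Hunk 3: at line 10 remove [nqg] add [fmoyd,xis] -> 13 lines: fzlxi spqgh jaxk nmot ekahh whrr glzuf pbyg wtxk zwpu fmoyd xis enk
Hunk 4: at line 5 remove [whrr,glzuf] add [mexk] -> 12 lines: fzlxi spqgh jaxk nmot ekahh mexk pbyg wtxk zwpu fmoyd xis enk
Hunk 5: at line 6 remove [pbyg,wtxk] add [etwu,gnko,ney] -> 13 lines: fzlxi spqgh jaxk nmot ekahh mexk etwu gnko ney zwpu fmoyd xis enk
Final line 11: fmoyd

Answer: fmoyd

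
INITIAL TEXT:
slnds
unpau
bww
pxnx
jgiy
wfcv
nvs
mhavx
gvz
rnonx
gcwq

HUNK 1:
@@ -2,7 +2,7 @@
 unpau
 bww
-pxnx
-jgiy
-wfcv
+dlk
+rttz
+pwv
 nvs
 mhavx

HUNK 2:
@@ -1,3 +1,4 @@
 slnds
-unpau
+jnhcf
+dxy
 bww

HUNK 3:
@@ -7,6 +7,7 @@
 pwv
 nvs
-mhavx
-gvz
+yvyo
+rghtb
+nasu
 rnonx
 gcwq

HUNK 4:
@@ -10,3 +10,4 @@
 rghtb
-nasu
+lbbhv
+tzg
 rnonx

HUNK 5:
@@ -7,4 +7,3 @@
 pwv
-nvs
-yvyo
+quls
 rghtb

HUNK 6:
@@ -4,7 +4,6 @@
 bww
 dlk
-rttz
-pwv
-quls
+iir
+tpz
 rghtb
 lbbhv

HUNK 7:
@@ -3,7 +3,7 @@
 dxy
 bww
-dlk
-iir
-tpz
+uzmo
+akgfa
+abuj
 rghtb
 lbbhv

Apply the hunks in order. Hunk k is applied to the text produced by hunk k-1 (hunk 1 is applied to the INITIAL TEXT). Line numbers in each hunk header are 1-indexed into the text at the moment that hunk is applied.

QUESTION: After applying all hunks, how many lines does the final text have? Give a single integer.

Hunk 1: at line 2 remove [pxnx,jgiy,wfcv] add [dlk,rttz,pwv] -> 11 lines: slnds unpau bww dlk rttz pwv nvs mhavx gvz rnonx gcwq
Hunk 2: at line 1 remove [unpau] add [jnhcf,dxy] -> 12 lines: slnds jnhcf dxy bww dlk rttz pwv nvs mhavx gvz rnonx gcwq
Hunk 3: at line 7 remove [mhavx,gvz] add [yvyo,rghtb,nasu] -> 13 lines: slnds jnhcf dxy bww dlk rttz pwv nvs yvyo rghtb nasu rnonx gcwq
Hunk 4: at line 10 remove [nasu] add [lbbhv,tzg] -> 14 lines: slnds jnhcf dxy bww dlk rttz pwv nvs yvyo rghtb lbbhv tzg rnonx gcwq
Hunk 5: at line 7 remove [nvs,yvyo] add [quls] -> 13 lines: slnds jnhcf dxy bww dlk rttz pwv quls rghtb lbbhv tzg rnonx gcwq
Hunk 6: at line 4 remove [rttz,pwv,quls] add [iir,tpz] -> 12 lines: slnds jnhcf dxy bww dlk iir tpz rghtb lbbhv tzg rnonx gcwq
Hunk 7: at line 3 remove [dlk,iir,tpz] add [uzmo,akgfa,abuj] -> 12 lines: slnds jnhcf dxy bww uzmo akgfa abuj rghtb lbbhv tzg rnonx gcwq
Final line count: 12

Answer: 12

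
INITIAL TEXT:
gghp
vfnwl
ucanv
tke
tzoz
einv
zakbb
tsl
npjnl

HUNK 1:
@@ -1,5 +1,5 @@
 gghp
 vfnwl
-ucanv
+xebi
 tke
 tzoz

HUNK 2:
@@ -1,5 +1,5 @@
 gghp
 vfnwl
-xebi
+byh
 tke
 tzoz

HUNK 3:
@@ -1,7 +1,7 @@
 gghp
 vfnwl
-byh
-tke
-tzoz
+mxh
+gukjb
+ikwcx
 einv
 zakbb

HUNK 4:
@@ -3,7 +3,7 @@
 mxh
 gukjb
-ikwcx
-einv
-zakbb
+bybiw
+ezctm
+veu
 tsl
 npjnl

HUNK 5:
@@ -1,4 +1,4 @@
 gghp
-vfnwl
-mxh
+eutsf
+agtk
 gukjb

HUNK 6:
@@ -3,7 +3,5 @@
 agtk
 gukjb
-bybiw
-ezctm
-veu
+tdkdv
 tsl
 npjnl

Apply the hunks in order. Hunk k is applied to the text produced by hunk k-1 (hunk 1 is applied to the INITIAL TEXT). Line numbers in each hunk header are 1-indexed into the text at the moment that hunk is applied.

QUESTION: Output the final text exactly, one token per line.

Hunk 1: at line 1 remove [ucanv] add [xebi] -> 9 lines: gghp vfnwl xebi tke tzoz einv zakbb tsl npjnl
Hunk 2: at line 1 remove [xebi] add [byh] -> 9 lines: gghp vfnwl byh tke tzoz einv zakbb tsl npjnl
Hunk 3: at line 1 remove [byh,tke,tzoz] add [mxh,gukjb,ikwcx] -> 9 lines: gghp vfnwl mxh gukjb ikwcx einv zakbb tsl npjnl
Hunk 4: at line 3 remove [ikwcx,einv,zakbb] add [bybiw,ezctm,veu] -> 9 lines: gghp vfnwl mxh gukjb bybiw ezctm veu tsl npjnl
Hunk 5: at line 1 remove [vfnwl,mxh] add [eutsf,agtk] -> 9 lines: gghp eutsf agtk gukjb bybiw ezctm veu tsl npjnl
Hunk 6: at line 3 remove [bybiw,ezctm,veu] add [tdkdv] -> 7 lines: gghp eutsf agtk gukjb tdkdv tsl npjnl

Answer: gghp
eutsf
agtk
gukjb
tdkdv
tsl
npjnl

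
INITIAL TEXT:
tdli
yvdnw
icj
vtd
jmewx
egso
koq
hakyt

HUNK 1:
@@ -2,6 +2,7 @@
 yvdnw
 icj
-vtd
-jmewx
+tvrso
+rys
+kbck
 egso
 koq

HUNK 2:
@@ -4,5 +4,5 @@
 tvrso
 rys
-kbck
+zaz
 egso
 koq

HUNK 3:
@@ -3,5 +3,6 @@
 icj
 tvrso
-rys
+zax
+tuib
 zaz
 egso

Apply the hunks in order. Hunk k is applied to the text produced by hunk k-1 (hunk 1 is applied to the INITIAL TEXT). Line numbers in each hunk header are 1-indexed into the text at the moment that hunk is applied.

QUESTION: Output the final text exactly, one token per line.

Hunk 1: at line 2 remove [vtd,jmewx] add [tvrso,rys,kbck] -> 9 lines: tdli yvdnw icj tvrso rys kbck egso koq hakyt
Hunk 2: at line 4 remove [kbck] add [zaz] -> 9 lines: tdli yvdnw icj tvrso rys zaz egso koq hakyt
Hunk 3: at line 3 remove [rys] add [zax,tuib] -> 10 lines: tdli yvdnw icj tvrso zax tuib zaz egso koq hakyt

Answer: tdli
yvdnw
icj
tvrso
zax
tuib
zaz
egso
koq
hakyt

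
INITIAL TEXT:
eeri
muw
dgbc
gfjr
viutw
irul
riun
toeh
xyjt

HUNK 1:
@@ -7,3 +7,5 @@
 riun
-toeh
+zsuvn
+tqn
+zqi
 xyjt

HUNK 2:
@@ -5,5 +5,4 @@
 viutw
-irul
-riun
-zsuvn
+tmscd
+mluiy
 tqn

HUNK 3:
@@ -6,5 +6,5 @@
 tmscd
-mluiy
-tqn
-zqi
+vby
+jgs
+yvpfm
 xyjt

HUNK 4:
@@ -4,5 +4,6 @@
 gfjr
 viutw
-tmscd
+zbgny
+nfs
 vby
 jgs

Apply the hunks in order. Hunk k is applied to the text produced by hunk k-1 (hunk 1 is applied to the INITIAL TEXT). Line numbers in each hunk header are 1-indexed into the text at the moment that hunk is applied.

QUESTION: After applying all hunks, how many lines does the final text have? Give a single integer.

Answer: 11

Derivation:
Hunk 1: at line 7 remove [toeh] add [zsuvn,tqn,zqi] -> 11 lines: eeri muw dgbc gfjr viutw irul riun zsuvn tqn zqi xyjt
Hunk 2: at line 5 remove [irul,riun,zsuvn] add [tmscd,mluiy] -> 10 lines: eeri muw dgbc gfjr viutw tmscd mluiy tqn zqi xyjt
Hunk 3: at line 6 remove [mluiy,tqn,zqi] add [vby,jgs,yvpfm] -> 10 lines: eeri muw dgbc gfjr viutw tmscd vby jgs yvpfm xyjt
Hunk 4: at line 4 remove [tmscd] add [zbgny,nfs] -> 11 lines: eeri muw dgbc gfjr viutw zbgny nfs vby jgs yvpfm xyjt
Final line count: 11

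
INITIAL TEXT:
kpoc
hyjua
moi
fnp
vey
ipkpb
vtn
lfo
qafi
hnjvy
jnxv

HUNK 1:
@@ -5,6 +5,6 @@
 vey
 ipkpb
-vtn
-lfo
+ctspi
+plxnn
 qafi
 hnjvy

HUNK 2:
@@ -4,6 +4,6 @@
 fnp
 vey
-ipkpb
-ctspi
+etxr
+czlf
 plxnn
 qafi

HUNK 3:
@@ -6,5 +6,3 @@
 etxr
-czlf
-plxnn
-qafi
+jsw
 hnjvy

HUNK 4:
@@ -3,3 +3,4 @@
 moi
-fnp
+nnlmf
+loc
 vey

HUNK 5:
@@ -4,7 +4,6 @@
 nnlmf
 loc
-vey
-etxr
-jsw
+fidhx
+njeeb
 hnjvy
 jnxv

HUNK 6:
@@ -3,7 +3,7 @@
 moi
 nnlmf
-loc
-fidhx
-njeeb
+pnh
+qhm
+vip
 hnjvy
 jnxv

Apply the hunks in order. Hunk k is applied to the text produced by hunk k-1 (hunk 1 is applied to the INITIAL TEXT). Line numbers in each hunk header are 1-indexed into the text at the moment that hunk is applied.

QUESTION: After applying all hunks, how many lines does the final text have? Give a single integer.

Answer: 9

Derivation:
Hunk 1: at line 5 remove [vtn,lfo] add [ctspi,plxnn] -> 11 lines: kpoc hyjua moi fnp vey ipkpb ctspi plxnn qafi hnjvy jnxv
Hunk 2: at line 4 remove [ipkpb,ctspi] add [etxr,czlf] -> 11 lines: kpoc hyjua moi fnp vey etxr czlf plxnn qafi hnjvy jnxv
Hunk 3: at line 6 remove [czlf,plxnn,qafi] add [jsw] -> 9 lines: kpoc hyjua moi fnp vey etxr jsw hnjvy jnxv
Hunk 4: at line 3 remove [fnp] add [nnlmf,loc] -> 10 lines: kpoc hyjua moi nnlmf loc vey etxr jsw hnjvy jnxv
Hunk 5: at line 4 remove [vey,etxr,jsw] add [fidhx,njeeb] -> 9 lines: kpoc hyjua moi nnlmf loc fidhx njeeb hnjvy jnxv
Hunk 6: at line 3 remove [loc,fidhx,njeeb] add [pnh,qhm,vip] -> 9 lines: kpoc hyjua moi nnlmf pnh qhm vip hnjvy jnxv
Final line count: 9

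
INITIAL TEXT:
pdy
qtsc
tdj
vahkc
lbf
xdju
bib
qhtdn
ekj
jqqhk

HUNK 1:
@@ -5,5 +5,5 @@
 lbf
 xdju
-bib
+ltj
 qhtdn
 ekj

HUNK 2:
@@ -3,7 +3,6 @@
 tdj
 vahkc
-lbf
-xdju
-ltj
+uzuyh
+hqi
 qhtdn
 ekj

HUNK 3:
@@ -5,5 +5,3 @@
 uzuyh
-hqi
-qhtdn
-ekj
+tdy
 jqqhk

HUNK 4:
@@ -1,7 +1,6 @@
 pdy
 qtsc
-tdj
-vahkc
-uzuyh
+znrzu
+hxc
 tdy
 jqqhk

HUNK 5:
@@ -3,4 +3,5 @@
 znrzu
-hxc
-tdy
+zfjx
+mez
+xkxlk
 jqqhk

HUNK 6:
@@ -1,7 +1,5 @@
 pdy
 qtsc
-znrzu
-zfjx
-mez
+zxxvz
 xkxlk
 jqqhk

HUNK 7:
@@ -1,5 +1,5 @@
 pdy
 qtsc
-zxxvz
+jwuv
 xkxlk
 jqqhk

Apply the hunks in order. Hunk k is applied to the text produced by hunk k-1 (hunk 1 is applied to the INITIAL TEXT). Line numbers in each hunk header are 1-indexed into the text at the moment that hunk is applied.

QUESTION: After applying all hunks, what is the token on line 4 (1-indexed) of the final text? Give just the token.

Answer: xkxlk

Derivation:
Hunk 1: at line 5 remove [bib] add [ltj] -> 10 lines: pdy qtsc tdj vahkc lbf xdju ltj qhtdn ekj jqqhk
Hunk 2: at line 3 remove [lbf,xdju,ltj] add [uzuyh,hqi] -> 9 lines: pdy qtsc tdj vahkc uzuyh hqi qhtdn ekj jqqhk
Hunk 3: at line 5 remove [hqi,qhtdn,ekj] add [tdy] -> 7 lines: pdy qtsc tdj vahkc uzuyh tdy jqqhk
Hunk 4: at line 1 remove [tdj,vahkc,uzuyh] add [znrzu,hxc] -> 6 lines: pdy qtsc znrzu hxc tdy jqqhk
Hunk 5: at line 3 remove [hxc,tdy] add [zfjx,mez,xkxlk] -> 7 lines: pdy qtsc znrzu zfjx mez xkxlk jqqhk
Hunk 6: at line 1 remove [znrzu,zfjx,mez] add [zxxvz] -> 5 lines: pdy qtsc zxxvz xkxlk jqqhk
Hunk 7: at line 1 remove [zxxvz] add [jwuv] -> 5 lines: pdy qtsc jwuv xkxlk jqqhk
Final line 4: xkxlk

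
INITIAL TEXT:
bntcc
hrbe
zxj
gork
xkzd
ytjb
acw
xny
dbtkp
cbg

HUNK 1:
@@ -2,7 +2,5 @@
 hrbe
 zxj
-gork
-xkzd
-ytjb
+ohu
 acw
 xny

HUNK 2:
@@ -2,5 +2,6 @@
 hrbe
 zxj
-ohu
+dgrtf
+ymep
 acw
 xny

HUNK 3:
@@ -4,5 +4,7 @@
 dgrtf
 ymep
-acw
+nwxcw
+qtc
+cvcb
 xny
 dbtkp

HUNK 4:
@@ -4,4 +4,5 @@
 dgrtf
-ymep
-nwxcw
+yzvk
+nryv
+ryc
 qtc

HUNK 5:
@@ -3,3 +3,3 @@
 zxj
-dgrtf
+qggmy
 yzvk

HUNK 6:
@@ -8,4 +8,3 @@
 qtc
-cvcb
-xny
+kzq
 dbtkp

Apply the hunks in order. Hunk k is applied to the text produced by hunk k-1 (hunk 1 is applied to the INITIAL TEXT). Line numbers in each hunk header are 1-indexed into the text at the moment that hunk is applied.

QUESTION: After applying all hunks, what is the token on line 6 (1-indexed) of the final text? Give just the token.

Hunk 1: at line 2 remove [gork,xkzd,ytjb] add [ohu] -> 8 lines: bntcc hrbe zxj ohu acw xny dbtkp cbg
Hunk 2: at line 2 remove [ohu] add [dgrtf,ymep] -> 9 lines: bntcc hrbe zxj dgrtf ymep acw xny dbtkp cbg
Hunk 3: at line 4 remove [acw] add [nwxcw,qtc,cvcb] -> 11 lines: bntcc hrbe zxj dgrtf ymep nwxcw qtc cvcb xny dbtkp cbg
Hunk 4: at line 4 remove [ymep,nwxcw] add [yzvk,nryv,ryc] -> 12 lines: bntcc hrbe zxj dgrtf yzvk nryv ryc qtc cvcb xny dbtkp cbg
Hunk 5: at line 3 remove [dgrtf] add [qggmy] -> 12 lines: bntcc hrbe zxj qggmy yzvk nryv ryc qtc cvcb xny dbtkp cbg
Hunk 6: at line 8 remove [cvcb,xny] add [kzq] -> 11 lines: bntcc hrbe zxj qggmy yzvk nryv ryc qtc kzq dbtkp cbg
Final line 6: nryv

Answer: nryv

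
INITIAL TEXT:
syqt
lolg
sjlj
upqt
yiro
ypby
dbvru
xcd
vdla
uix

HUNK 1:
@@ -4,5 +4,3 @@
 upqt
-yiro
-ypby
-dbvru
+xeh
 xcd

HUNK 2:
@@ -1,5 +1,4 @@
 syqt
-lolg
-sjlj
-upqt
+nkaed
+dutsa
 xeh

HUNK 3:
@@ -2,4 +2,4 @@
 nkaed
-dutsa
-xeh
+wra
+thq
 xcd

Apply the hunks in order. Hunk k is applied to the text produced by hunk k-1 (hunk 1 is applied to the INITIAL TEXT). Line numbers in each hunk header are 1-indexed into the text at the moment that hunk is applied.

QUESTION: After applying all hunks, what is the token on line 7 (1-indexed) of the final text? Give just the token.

Answer: uix

Derivation:
Hunk 1: at line 4 remove [yiro,ypby,dbvru] add [xeh] -> 8 lines: syqt lolg sjlj upqt xeh xcd vdla uix
Hunk 2: at line 1 remove [lolg,sjlj,upqt] add [nkaed,dutsa] -> 7 lines: syqt nkaed dutsa xeh xcd vdla uix
Hunk 3: at line 2 remove [dutsa,xeh] add [wra,thq] -> 7 lines: syqt nkaed wra thq xcd vdla uix
Final line 7: uix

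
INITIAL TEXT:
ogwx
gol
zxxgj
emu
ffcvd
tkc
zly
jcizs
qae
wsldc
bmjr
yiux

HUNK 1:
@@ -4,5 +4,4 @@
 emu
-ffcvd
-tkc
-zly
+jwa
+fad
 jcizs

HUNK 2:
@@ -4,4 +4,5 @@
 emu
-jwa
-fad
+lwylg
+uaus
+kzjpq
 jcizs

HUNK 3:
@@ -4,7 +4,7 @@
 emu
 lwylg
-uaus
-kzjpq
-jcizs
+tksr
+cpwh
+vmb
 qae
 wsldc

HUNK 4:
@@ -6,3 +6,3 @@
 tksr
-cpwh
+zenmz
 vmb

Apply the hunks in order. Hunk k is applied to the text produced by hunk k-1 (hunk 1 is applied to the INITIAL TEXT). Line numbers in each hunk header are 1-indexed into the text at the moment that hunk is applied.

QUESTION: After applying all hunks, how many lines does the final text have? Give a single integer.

Answer: 12

Derivation:
Hunk 1: at line 4 remove [ffcvd,tkc,zly] add [jwa,fad] -> 11 lines: ogwx gol zxxgj emu jwa fad jcizs qae wsldc bmjr yiux
Hunk 2: at line 4 remove [jwa,fad] add [lwylg,uaus,kzjpq] -> 12 lines: ogwx gol zxxgj emu lwylg uaus kzjpq jcizs qae wsldc bmjr yiux
Hunk 3: at line 4 remove [uaus,kzjpq,jcizs] add [tksr,cpwh,vmb] -> 12 lines: ogwx gol zxxgj emu lwylg tksr cpwh vmb qae wsldc bmjr yiux
Hunk 4: at line 6 remove [cpwh] add [zenmz] -> 12 lines: ogwx gol zxxgj emu lwylg tksr zenmz vmb qae wsldc bmjr yiux
Final line count: 12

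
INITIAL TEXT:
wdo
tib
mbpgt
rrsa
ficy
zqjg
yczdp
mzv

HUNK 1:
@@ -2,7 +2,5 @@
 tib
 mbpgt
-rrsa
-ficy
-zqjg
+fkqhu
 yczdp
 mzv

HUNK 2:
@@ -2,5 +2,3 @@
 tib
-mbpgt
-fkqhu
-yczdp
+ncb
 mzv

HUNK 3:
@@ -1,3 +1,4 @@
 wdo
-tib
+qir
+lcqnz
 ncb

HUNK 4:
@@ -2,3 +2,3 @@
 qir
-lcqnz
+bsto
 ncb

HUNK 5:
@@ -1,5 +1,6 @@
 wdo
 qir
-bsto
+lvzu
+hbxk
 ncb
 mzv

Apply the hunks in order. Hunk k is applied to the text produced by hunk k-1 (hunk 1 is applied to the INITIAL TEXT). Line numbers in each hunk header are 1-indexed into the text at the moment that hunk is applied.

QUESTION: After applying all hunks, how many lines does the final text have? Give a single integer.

Hunk 1: at line 2 remove [rrsa,ficy,zqjg] add [fkqhu] -> 6 lines: wdo tib mbpgt fkqhu yczdp mzv
Hunk 2: at line 2 remove [mbpgt,fkqhu,yczdp] add [ncb] -> 4 lines: wdo tib ncb mzv
Hunk 3: at line 1 remove [tib] add [qir,lcqnz] -> 5 lines: wdo qir lcqnz ncb mzv
Hunk 4: at line 2 remove [lcqnz] add [bsto] -> 5 lines: wdo qir bsto ncb mzv
Hunk 5: at line 1 remove [bsto] add [lvzu,hbxk] -> 6 lines: wdo qir lvzu hbxk ncb mzv
Final line count: 6

Answer: 6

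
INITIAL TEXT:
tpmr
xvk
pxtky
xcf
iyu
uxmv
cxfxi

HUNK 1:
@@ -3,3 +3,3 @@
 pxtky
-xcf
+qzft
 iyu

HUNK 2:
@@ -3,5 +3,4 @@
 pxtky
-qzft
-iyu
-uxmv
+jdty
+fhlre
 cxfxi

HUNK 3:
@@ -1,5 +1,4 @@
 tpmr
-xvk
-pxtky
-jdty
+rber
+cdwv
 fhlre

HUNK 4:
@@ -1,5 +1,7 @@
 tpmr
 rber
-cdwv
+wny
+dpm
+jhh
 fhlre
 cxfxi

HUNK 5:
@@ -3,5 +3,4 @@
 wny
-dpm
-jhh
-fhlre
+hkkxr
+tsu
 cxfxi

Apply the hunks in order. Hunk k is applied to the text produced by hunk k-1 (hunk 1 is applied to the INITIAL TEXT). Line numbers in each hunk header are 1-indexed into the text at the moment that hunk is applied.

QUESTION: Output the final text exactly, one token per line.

Hunk 1: at line 3 remove [xcf] add [qzft] -> 7 lines: tpmr xvk pxtky qzft iyu uxmv cxfxi
Hunk 2: at line 3 remove [qzft,iyu,uxmv] add [jdty,fhlre] -> 6 lines: tpmr xvk pxtky jdty fhlre cxfxi
Hunk 3: at line 1 remove [xvk,pxtky,jdty] add [rber,cdwv] -> 5 lines: tpmr rber cdwv fhlre cxfxi
Hunk 4: at line 1 remove [cdwv] add [wny,dpm,jhh] -> 7 lines: tpmr rber wny dpm jhh fhlre cxfxi
Hunk 5: at line 3 remove [dpm,jhh,fhlre] add [hkkxr,tsu] -> 6 lines: tpmr rber wny hkkxr tsu cxfxi

Answer: tpmr
rber
wny
hkkxr
tsu
cxfxi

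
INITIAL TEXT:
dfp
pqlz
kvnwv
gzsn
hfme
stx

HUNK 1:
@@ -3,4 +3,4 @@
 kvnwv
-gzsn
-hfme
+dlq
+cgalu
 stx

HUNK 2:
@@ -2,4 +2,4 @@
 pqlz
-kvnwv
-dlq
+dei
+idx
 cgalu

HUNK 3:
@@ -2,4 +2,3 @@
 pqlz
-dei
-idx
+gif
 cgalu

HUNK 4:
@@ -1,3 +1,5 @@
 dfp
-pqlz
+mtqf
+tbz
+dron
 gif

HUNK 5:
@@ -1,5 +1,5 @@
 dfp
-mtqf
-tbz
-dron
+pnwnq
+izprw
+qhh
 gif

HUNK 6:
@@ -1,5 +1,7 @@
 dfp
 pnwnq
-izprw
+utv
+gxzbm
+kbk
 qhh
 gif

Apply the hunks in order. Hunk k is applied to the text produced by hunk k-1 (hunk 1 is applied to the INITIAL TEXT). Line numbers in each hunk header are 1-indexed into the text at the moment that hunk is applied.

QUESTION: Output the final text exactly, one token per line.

Answer: dfp
pnwnq
utv
gxzbm
kbk
qhh
gif
cgalu
stx

Derivation:
Hunk 1: at line 3 remove [gzsn,hfme] add [dlq,cgalu] -> 6 lines: dfp pqlz kvnwv dlq cgalu stx
Hunk 2: at line 2 remove [kvnwv,dlq] add [dei,idx] -> 6 lines: dfp pqlz dei idx cgalu stx
Hunk 3: at line 2 remove [dei,idx] add [gif] -> 5 lines: dfp pqlz gif cgalu stx
Hunk 4: at line 1 remove [pqlz] add [mtqf,tbz,dron] -> 7 lines: dfp mtqf tbz dron gif cgalu stx
Hunk 5: at line 1 remove [mtqf,tbz,dron] add [pnwnq,izprw,qhh] -> 7 lines: dfp pnwnq izprw qhh gif cgalu stx
Hunk 6: at line 1 remove [izprw] add [utv,gxzbm,kbk] -> 9 lines: dfp pnwnq utv gxzbm kbk qhh gif cgalu stx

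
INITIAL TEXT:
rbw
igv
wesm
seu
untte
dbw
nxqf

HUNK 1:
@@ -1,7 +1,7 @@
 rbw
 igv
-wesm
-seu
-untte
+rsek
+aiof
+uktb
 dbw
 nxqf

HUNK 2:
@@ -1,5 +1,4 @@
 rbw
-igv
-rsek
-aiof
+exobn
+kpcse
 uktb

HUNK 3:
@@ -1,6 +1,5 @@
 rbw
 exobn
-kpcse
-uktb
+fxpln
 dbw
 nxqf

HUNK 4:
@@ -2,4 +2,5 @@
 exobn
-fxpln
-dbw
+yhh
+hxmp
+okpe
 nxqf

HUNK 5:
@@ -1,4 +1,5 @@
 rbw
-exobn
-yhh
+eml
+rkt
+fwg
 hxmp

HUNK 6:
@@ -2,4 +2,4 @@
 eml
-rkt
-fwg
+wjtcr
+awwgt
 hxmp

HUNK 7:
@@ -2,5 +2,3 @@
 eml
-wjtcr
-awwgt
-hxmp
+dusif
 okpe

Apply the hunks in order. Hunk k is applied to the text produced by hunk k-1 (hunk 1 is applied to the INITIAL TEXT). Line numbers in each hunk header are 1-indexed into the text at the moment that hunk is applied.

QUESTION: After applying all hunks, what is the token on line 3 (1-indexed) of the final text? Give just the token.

Answer: dusif

Derivation:
Hunk 1: at line 1 remove [wesm,seu,untte] add [rsek,aiof,uktb] -> 7 lines: rbw igv rsek aiof uktb dbw nxqf
Hunk 2: at line 1 remove [igv,rsek,aiof] add [exobn,kpcse] -> 6 lines: rbw exobn kpcse uktb dbw nxqf
Hunk 3: at line 1 remove [kpcse,uktb] add [fxpln] -> 5 lines: rbw exobn fxpln dbw nxqf
Hunk 4: at line 2 remove [fxpln,dbw] add [yhh,hxmp,okpe] -> 6 lines: rbw exobn yhh hxmp okpe nxqf
Hunk 5: at line 1 remove [exobn,yhh] add [eml,rkt,fwg] -> 7 lines: rbw eml rkt fwg hxmp okpe nxqf
Hunk 6: at line 2 remove [rkt,fwg] add [wjtcr,awwgt] -> 7 lines: rbw eml wjtcr awwgt hxmp okpe nxqf
Hunk 7: at line 2 remove [wjtcr,awwgt,hxmp] add [dusif] -> 5 lines: rbw eml dusif okpe nxqf
Final line 3: dusif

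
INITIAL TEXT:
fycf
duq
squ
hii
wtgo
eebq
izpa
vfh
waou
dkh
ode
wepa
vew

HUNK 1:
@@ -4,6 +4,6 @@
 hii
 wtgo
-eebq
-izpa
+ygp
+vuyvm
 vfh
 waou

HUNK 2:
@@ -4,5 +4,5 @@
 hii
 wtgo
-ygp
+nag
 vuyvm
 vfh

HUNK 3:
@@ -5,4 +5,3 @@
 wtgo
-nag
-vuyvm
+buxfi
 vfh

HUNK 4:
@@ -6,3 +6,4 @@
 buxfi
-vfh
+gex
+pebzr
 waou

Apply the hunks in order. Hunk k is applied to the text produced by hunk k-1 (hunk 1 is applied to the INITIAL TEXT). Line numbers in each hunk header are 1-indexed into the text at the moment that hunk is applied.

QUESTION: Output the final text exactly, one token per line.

Hunk 1: at line 4 remove [eebq,izpa] add [ygp,vuyvm] -> 13 lines: fycf duq squ hii wtgo ygp vuyvm vfh waou dkh ode wepa vew
Hunk 2: at line 4 remove [ygp] add [nag] -> 13 lines: fycf duq squ hii wtgo nag vuyvm vfh waou dkh ode wepa vew
Hunk 3: at line 5 remove [nag,vuyvm] add [buxfi] -> 12 lines: fycf duq squ hii wtgo buxfi vfh waou dkh ode wepa vew
Hunk 4: at line 6 remove [vfh] add [gex,pebzr] -> 13 lines: fycf duq squ hii wtgo buxfi gex pebzr waou dkh ode wepa vew

Answer: fycf
duq
squ
hii
wtgo
buxfi
gex
pebzr
waou
dkh
ode
wepa
vew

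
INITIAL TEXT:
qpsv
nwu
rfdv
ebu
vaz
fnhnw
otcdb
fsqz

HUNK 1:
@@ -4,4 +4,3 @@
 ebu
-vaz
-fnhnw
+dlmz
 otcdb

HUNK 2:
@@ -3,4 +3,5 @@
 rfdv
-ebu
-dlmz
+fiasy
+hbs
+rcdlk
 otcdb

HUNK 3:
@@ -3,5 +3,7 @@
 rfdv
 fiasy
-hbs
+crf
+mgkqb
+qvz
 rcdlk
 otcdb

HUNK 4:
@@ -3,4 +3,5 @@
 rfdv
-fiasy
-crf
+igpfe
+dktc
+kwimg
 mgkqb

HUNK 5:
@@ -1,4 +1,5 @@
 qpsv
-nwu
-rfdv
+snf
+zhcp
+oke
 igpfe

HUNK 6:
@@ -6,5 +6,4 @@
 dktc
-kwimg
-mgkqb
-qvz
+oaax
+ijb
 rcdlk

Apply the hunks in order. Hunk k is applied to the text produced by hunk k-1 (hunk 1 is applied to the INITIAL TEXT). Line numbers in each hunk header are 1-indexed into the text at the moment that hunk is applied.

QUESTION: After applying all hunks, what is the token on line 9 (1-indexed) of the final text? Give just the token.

Hunk 1: at line 4 remove [vaz,fnhnw] add [dlmz] -> 7 lines: qpsv nwu rfdv ebu dlmz otcdb fsqz
Hunk 2: at line 3 remove [ebu,dlmz] add [fiasy,hbs,rcdlk] -> 8 lines: qpsv nwu rfdv fiasy hbs rcdlk otcdb fsqz
Hunk 3: at line 3 remove [hbs] add [crf,mgkqb,qvz] -> 10 lines: qpsv nwu rfdv fiasy crf mgkqb qvz rcdlk otcdb fsqz
Hunk 4: at line 3 remove [fiasy,crf] add [igpfe,dktc,kwimg] -> 11 lines: qpsv nwu rfdv igpfe dktc kwimg mgkqb qvz rcdlk otcdb fsqz
Hunk 5: at line 1 remove [nwu,rfdv] add [snf,zhcp,oke] -> 12 lines: qpsv snf zhcp oke igpfe dktc kwimg mgkqb qvz rcdlk otcdb fsqz
Hunk 6: at line 6 remove [kwimg,mgkqb,qvz] add [oaax,ijb] -> 11 lines: qpsv snf zhcp oke igpfe dktc oaax ijb rcdlk otcdb fsqz
Final line 9: rcdlk

Answer: rcdlk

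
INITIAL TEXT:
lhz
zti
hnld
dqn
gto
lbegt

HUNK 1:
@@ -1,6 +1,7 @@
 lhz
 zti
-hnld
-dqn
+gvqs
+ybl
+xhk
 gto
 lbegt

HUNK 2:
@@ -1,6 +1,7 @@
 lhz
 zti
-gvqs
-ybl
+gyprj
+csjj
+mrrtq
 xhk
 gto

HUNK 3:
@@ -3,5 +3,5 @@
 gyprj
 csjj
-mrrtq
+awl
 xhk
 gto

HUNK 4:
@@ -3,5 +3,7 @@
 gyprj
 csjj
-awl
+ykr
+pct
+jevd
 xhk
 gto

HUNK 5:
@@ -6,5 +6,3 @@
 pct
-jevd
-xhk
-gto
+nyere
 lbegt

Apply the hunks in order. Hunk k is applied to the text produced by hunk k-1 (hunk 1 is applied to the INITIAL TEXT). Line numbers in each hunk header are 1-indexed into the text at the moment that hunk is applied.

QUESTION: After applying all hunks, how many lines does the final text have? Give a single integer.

Answer: 8

Derivation:
Hunk 1: at line 1 remove [hnld,dqn] add [gvqs,ybl,xhk] -> 7 lines: lhz zti gvqs ybl xhk gto lbegt
Hunk 2: at line 1 remove [gvqs,ybl] add [gyprj,csjj,mrrtq] -> 8 lines: lhz zti gyprj csjj mrrtq xhk gto lbegt
Hunk 3: at line 3 remove [mrrtq] add [awl] -> 8 lines: lhz zti gyprj csjj awl xhk gto lbegt
Hunk 4: at line 3 remove [awl] add [ykr,pct,jevd] -> 10 lines: lhz zti gyprj csjj ykr pct jevd xhk gto lbegt
Hunk 5: at line 6 remove [jevd,xhk,gto] add [nyere] -> 8 lines: lhz zti gyprj csjj ykr pct nyere lbegt
Final line count: 8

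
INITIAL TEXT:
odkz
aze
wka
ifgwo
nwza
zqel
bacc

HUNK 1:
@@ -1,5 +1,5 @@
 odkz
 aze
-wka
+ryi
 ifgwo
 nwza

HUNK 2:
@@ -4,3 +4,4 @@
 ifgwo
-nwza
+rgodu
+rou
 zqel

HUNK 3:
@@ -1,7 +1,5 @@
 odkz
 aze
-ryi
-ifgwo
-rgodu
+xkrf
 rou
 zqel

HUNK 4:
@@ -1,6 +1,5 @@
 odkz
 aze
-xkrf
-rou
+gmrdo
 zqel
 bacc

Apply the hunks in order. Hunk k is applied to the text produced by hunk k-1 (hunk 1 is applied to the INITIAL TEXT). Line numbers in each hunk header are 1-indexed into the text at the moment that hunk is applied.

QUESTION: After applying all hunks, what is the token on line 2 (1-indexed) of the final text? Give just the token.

Hunk 1: at line 1 remove [wka] add [ryi] -> 7 lines: odkz aze ryi ifgwo nwza zqel bacc
Hunk 2: at line 4 remove [nwza] add [rgodu,rou] -> 8 lines: odkz aze ryi ifgwo rgodu rou zqel bacc
Hunk 3: at line 1 remove [ryi,ifgwo,rgodu] add [xkrf] -> 6 lines: odkz aze xkrf rou zqel bacc
Hunk 4: at line 1 remove [xkrf,rou] add [gmrdo] -> 5 lines: odkz aze gmrdo zqel bacc
Final line 2: aze

Answer: aze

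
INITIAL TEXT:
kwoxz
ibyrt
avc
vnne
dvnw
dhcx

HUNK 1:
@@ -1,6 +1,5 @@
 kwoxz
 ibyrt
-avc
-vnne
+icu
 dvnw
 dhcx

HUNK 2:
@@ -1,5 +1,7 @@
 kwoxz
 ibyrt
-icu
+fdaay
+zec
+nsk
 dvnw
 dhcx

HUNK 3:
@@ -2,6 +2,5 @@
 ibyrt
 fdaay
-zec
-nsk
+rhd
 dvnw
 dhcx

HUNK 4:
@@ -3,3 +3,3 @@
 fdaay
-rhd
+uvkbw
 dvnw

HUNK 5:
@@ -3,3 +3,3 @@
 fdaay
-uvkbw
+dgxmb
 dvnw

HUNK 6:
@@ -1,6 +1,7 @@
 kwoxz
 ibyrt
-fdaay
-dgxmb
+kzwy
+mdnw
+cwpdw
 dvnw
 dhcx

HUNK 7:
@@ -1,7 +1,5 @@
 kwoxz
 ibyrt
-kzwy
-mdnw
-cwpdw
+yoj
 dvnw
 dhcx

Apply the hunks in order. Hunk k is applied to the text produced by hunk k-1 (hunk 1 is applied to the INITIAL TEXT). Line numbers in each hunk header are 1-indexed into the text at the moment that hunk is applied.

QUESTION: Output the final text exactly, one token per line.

Hunk 1: at line 1 remove [avc,vnne] add [icu] -> 5 lines: kwoxz ibyrt icu dvnw dhcx
Hunk 2: at line 1 remove [icu] add [fdaay,zec,nsk] -> 7 lines: kwoxz ibyrt fdaay zec nsk dvnw dhcx
Hunk 3: at line 2 remove [zec,nsk] add [rhd] -> 6 lines: kwoxz ibyrt fdaay rhd dvnw dhcx
Hunk 4: at line 3 remove [rhd] add [uvkbw] -> 6 lines: kwoxz ibyrt fdaay uvkbw dvnw dhcx
Hunk 5: at line 3 remove [uvkbw] add [dgxmb] -> 6 lines: kwoxz ibyrt fdaay dgxmb dvnw dhcx
Hunk 6: at line 1 remove [fdaay,dgxmb] add [kzwy,mdnw,cwpdw] -> 7 lines: kwoxz ibyrt kzwy mdnw cwpdw dvnw dhcx
Hunk 7: at line 1 remove [kzwy,mdnw,cwpdw] add [yoj] -> 5 lines: kwoxz ibyrt yoj dvnw dhcx

Answer: kwoxz
ibyrt
yoj
dvnw
dhcx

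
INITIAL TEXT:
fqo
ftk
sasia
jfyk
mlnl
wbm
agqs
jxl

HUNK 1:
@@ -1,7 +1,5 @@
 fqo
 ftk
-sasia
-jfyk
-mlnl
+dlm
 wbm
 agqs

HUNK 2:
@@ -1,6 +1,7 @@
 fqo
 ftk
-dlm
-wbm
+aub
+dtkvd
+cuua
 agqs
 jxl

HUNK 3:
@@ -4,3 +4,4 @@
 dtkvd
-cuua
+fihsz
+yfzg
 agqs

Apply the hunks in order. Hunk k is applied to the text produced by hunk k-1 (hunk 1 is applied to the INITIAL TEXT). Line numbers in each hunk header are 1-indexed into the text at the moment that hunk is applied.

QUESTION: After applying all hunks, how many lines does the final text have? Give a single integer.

Answer: 8

Derivation:
Hunk 1: at line 1 remove [sasia,jfyk,mlnl] add [dlm] -> 6 lines: fqo ftk dlm wbm agqs jxl
Hunk 2: at line 1 remove [dlm,wbm] add [aub,dtkvd,cuua] -> 7 lines: fqo ftk aub dtkvd cuua agqs jxl
Hunk 3: at line 4 remove [cuua] add [fihsz,yfzg] -> 8 lines: fqo ftk aub dtkvd fihsz yfzg agqs jxl
Final line count: 8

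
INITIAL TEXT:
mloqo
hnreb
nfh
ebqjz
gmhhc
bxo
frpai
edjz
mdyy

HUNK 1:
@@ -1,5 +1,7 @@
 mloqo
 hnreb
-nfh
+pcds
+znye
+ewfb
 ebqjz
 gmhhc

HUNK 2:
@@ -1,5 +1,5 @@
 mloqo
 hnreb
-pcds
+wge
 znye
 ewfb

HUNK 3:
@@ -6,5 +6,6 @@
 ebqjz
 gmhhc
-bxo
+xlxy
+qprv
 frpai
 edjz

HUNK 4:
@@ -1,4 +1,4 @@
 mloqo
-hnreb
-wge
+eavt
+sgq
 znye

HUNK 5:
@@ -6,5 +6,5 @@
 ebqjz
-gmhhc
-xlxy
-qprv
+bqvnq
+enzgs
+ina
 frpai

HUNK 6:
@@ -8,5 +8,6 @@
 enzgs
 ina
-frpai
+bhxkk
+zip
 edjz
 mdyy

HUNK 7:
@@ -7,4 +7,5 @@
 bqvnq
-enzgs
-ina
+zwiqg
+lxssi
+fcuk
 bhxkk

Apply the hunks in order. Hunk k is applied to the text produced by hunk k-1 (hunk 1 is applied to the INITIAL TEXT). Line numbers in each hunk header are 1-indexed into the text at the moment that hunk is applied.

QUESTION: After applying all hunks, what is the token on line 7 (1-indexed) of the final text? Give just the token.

Hunk 1: at line 1 remove [nfh] add [pcds,znye,ewfb] -> 11 lines: mloqo hnreb pcds znye ewfb ebqjz gmhhc bxo frpai edjz mdyy
Hunk 2: at line 1 remove [pcds] add [wge] -> 11 lines: mloqo hnreb wge znye ewfb ebqjz gmhhc bxo frpai edjz mdyy
Hunk 3: at line 6 remove [bxo] add [xlxy,qprv] -> 12 lines: mloqo hnreb wge znye ewfb ebqjz gmhhc xlxy qprv frpai edjz mdyy
Hunk 4: at line 1 remove [hnreb,wge] add [eavt,sgq] -> 12 lines: mloqo eavt sgq znye ewfb ebqjz gmhhc xlxy qprv frpai edjz mdyy
Hunk 5: at line 6 remove [gmhhc,xlxy,qprv] add [bqvnq,enzgs,ina] -> 12 lines: mloqo eavt sgq znye ewfb ebqjz bqvnq enzgs ina frpai edjz mdyy
Hunk 6: at line 8 remove [frpai] add [bhxkk,zip] -> 13 lines: mloqo eavt sgq znye ewfb ebqjz bqvnq enzgs ina bhxkk zip edjz mdyy
Hunk 7: at line 7 remove [enzgs,ina] add [zwiqg,lxssi,fcuk] -> 14 lines: mloqo eavt sgq znye ewfb ebqjz bqvnq zwiqg lxssi fcuk bhxkk zip edjz mdyy
Final line 7: bqvnq

Answer: bqvnq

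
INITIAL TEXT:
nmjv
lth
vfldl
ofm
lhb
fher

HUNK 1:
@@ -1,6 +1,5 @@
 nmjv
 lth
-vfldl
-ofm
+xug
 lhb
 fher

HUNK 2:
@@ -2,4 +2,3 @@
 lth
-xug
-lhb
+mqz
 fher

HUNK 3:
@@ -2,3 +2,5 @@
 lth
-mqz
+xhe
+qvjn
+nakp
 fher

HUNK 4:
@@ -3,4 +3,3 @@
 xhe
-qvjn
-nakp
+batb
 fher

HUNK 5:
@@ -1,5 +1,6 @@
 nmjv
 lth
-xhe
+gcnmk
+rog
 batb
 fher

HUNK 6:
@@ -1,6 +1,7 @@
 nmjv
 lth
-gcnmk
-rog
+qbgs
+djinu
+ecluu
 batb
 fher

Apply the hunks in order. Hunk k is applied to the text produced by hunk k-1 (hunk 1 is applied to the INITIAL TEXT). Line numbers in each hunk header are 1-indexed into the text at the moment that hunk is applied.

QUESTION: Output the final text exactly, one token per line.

Hunk 1: at line 1 remove [vfldl,ofm] add [xug] -> 5 lines: nmjv lth xug lhb fher
Hunk 2: at line 2 remove [xug,lhb] add [mqz] -> 4 lines: nmjv lth mqz fher
Hunk 3: at line 2 remove [mqz] add [xhe,qvjn,nakp] -> 6 lines: nmjv lth xhe qvjn nakp fher
Hunk 4: at line 3 remove [qvjn,nakp] add [batb] -> 5 lines: nmjv lth xhe batb fher
Hunk 5: at line 1 remove [xhe] add [gcnmk,rog] -> 6 lines: nmjv lth gcnmk rog batb fher
Hunk 6: at line 1 remove [gcnmk,rog] add [qbgs,djinu,ecluu] -> 7 lines: nmjv lth qbgs djinu ecluu batb fher

Answer: nmjv
lth
qbgs
djinu
ecluu
batb
fher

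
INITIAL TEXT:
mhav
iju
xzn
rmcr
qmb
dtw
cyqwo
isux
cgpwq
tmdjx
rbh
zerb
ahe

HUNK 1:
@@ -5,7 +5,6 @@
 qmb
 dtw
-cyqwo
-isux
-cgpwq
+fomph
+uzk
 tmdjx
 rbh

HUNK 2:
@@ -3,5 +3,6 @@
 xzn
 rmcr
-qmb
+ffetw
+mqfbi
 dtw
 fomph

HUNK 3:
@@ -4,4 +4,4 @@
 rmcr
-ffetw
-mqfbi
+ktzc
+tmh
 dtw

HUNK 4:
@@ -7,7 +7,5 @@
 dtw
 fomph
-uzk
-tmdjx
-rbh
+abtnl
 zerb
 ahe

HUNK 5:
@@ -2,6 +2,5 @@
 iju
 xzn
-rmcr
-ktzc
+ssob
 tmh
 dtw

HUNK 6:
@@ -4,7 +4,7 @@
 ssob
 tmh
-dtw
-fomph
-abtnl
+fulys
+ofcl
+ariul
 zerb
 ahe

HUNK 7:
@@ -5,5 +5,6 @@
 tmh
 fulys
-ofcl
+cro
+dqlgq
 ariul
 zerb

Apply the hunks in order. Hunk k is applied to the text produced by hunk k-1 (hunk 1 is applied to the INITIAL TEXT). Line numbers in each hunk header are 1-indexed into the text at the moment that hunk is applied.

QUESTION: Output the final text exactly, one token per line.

Hunk 1: at line 5 remove [cyqwo,isux,cgpwq] add [fomph,uzk] -> 12 lines: mhav iju xzn rmcr qmb dtw fomph uzk tmdjx rbh zerb ahe
Hunk 2: at line 3 remove [qmb] add [ffetw,mqfbi] -> 13 lines: mhav iju xzn rmcr ffetw mqfbi dtw fomph uzk tmdjx rbh zerb ahe
Hunk 3: at line 4 remove [ffetw,mqfbi] add [ktzc,tmh] -> 13 lines: mhav iju xzn rmcr ktzc tmh dtw fomph uzk tmdjx rbh zerb ahe
Hunk 4: at line 7 remove [uzk,tmdjx,rbh] add [abtnl] -> 11 lines: mhav iju xzn rmcr ktzc tmh dtw fomph abtnl zerb ahe
Hunk 5: at line 2 remove [rmcr,ktzc] add [ssob] -> 10 lines: mhav iju xzn ssob tmh dtw fomph abtnl zerb ahe
Hunk 6: at line 4 remove [dtw,fomph,abtnl] add [fulys,ofcl,ariul] -> 10 lines: mhav iju xzn ssob tmh fulys ofcl ariul zerb ahe
Hunk 7: at line 5 remove [ofcl] add [cro,dqlgq] -> 11 lines: mhav iju xzn ssob tmh fulys cro dqlgq ariul zerb ahe

Answer: mhav
iju
xzn
ssob
tmh
fulys
cro
dqlgq
ariul
zerb
ahe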